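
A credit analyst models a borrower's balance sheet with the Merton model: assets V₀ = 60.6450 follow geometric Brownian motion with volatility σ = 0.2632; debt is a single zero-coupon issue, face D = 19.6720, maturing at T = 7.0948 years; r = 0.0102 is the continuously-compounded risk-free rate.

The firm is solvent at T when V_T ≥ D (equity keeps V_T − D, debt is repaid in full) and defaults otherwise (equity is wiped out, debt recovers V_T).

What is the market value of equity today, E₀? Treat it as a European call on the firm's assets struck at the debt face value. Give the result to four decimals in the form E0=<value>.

d₁ = [ln(V₀/D) + (r + σ²/2)T] / (σ√T)
   = [ln(60.6450/19.6720) + (0.0102 + 0.5·0.2632²)·7.0948] / (0.2632·√7.0948)
   = [1.125841 + 0.318110] / 0.701061 = 2.059665
d₂ = d₁ − σ√T = 2.059665 − 0.701061 = 1.358604
N(d₁) = 0.980285,  N(d₂) = 0.912864,  e^(−rT) = 0.930189
E₀ = V₀·N(d₁) − D·e^(−rT)·N(d₂)
   = 60.6450·0.980285 − 19.6720·0.930189·0.912864 = 42.745155

E0=42.7452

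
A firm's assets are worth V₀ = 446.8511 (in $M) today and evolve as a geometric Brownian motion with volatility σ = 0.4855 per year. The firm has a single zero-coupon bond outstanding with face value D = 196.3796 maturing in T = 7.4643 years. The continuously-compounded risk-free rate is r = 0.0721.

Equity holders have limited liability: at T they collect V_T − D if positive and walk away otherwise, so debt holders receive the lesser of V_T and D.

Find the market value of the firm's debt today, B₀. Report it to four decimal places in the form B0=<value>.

B0=93.9323

d₁ = [ln(V₀/D) + (r + σ²/2)T] / (σ√T)
   = [ln(446.8511/196.3796) + (0.0721 + 0.5·0.4855²)·7.4643] / (0.4855·√7.4643)
   = [0.822176 + 1.417882] / 1.326428 = 1.688789
d₂ = d₁ − σ√T = 1.688789 − 1.326428 = 0.362361
N(d₁) = 0.954370,  N(d₂) = 0.641459,  e^(−rT) = 0.583812
E₀ = V₀·N(d₁) − D·e^(−rT)·N(d₂)
   = 446.8511·0.954370 − 196.3796·0.583812·0.641459 = 352.918841
B₀ = V₀ − E₀ = 446.8511 − 352.918841 = 93.932259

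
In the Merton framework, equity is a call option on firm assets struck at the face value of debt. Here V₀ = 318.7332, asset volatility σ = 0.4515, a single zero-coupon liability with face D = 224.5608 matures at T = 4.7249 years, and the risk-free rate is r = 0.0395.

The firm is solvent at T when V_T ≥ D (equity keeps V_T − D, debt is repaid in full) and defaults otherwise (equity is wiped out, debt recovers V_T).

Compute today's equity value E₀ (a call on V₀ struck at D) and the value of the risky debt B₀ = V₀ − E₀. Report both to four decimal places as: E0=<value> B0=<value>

E0=173.6714 B0=145.0618

d₁ = [ln(V₀/D) + (r + σ²/2)T] / (σ√T)
   = [ln(318.7332/224.5608) + (0.0395 + 0.5·0.4515²)·4.7249] / (0.4515·√4.7249)
   = [0.350208 + 0.668224] / 0.981418 = 1.037715
d₂ = d₁ − σ√T = 1.037715 − 0.981418 = 0.056297
N(d₁) = 0.850299,  N(d₂) = 0.522447,  e^(−rT) = 0.829748
E₀ = V₀·N(d₁) − D·e^(−rT)·N(d₂)
   = 318.7332·0.850299 − 224.5608·0.829748·0.522447 = 173.671403
B₀ = V₀ − E₀ = 318.7332 − 173.671403 = 145.061797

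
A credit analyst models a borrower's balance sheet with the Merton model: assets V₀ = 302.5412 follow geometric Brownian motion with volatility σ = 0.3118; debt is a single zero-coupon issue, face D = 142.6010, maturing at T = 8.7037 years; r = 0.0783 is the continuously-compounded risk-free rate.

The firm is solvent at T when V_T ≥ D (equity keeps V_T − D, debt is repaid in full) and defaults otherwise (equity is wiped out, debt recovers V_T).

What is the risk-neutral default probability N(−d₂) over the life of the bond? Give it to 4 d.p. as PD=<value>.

d₁ = [ln(V₀/D) + (r + σ²/2)T] / (σ√T)
   = [ln(302.5412/142.6010) + (0.0783 + 0.5·0.3118²)·8.7037] / (0.3118·√8.7037)
   = [0.752167 + 1.104583] / 0.919873 = 2.018484
d₂ = d₁ − σ√T = 2.018484 − 0.919873 = 1.098611
risk-neutral PD = N(−d₂) = N(-1.098611) = 0.135969

PD=0.1360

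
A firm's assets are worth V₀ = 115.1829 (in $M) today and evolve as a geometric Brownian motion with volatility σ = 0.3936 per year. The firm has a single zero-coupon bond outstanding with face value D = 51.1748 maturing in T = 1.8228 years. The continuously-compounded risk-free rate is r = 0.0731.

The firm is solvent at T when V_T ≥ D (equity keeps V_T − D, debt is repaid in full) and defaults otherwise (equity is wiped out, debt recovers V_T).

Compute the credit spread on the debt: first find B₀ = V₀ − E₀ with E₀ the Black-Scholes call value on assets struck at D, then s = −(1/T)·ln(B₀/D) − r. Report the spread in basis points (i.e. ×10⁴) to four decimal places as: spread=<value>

spread=69.1940

d₁ = [ln(V₀/D) + (r + σ²/2)T] / (σ√T)
   = [ln(115.1829/51.1748) + (0.0731 + 0.5·0.3936²)·1.8228] / (0.3936·√1.8228)
   = [0.811274 + 0.274442] / 0.531404 = 2.043109
d₂ = d₁ − σ√T = 2.043109 − 0.531404 = 1.511705
N(d₁) = 0.979479,  N(d₂) = 0.934696,  e^(−rT) = 0.875249
E₀ = V₀·N(d₁) − D·e^(−rT)·N(d₂)
   = 115.1829·0.979479 − 51.1748·0.875249·0.934696 = 70.953582
B₀ = V₀ − E₀ = 115.1829 − 70.953582 = 44.229318
spread = −(1/T)·ln(B₀/D) − r = −(1/1.8228)·ln(44.229318/51.1748) − 0.0731 = 0.00691940
in basis points: 0.00691940 × 10⁴ = 69.1940 bp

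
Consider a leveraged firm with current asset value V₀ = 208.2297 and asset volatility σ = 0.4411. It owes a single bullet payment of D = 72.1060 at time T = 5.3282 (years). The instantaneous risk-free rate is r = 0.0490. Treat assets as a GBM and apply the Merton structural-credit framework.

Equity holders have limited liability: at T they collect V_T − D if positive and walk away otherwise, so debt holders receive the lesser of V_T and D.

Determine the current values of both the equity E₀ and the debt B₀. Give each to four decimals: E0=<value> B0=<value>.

E0=157.2716 B0=50.9581

d₁ = [ln(V₀/D) + (r + σ²/2)T] / (σ√T)
   = [ln(208.2297/72.1060) + (0.0490 + 0.5·0.4411²)·5.3282] / (0.4411·√5.3282)
   = [1.060505 + 0.779434] / 1.018186 = 1.807074
d₂ = d₁ − σ√T = 1.807074 − 1.018186 = 0.788887
N(d₁) = 0.964625,  N(d₂) = 0.784911,  e^(−rT) = 0.770218
E₀ = V₀·N(d₁) − D·e^(−rT)·N(d₂)
   = 208.2297·0.964625 − 72.1060·0.770218·0.784911 = 157.271626
B₀ = V₀ − E₀ = 208.2297 − 157.271626 = 50.958074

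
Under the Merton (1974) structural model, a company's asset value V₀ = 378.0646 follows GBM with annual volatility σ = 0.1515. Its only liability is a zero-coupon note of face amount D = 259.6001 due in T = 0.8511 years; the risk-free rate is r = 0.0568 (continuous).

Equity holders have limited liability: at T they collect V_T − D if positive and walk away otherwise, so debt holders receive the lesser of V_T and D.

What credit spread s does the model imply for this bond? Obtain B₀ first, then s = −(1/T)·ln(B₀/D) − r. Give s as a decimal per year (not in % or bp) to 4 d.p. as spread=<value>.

d₁ = [ln(V₀/D) + (r + σ²/2)T] / (σ√T)
   = [ln(378.0646/259.6001) + (0.0568 + 0.5·0.1515²)·0.8511] / (0.1515·√0.8511)
   = [0.375923 + 0.058110] / 0.139766 = 3.105413
d₂ = d₁ − σ√T = 3.105413 − 0.139766 = 2.965646
N(d₁) = 0.999050,  N(d₂) = 0.998490,  e^(−rT) = 0.952807
E₀ = V₀·N(d₁) − D·e^(−rT)·N(d₂)
   = 378.0646·0.999050 − 259.6001·0.952807·0.998490 = 130.730069
B₀ = V₀ − E₀ = 378.0646 − 130.730069 = 247.334531
spread = −(1/T)·ln(B₀/D) − r = −(1/0.8511)·ln(247.334531/259.6001) − 0.0568 = 0.00006826

spread=0.0001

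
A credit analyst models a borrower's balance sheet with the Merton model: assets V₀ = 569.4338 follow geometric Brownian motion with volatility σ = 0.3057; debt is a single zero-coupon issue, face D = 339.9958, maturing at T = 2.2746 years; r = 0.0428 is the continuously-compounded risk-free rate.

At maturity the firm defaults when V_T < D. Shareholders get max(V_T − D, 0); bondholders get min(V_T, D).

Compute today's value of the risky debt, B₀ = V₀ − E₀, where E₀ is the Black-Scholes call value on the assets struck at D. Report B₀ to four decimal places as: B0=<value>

B0=300.3517

d₁ = [ln(V₀/D) + (r + σ²/2)T] / (σ√T)
   = [ln(569.4338/339.9958) + (0.0428 + 0.5·0.3057²)·2.2746] / (0.3057·√2.2746)
   = [0.515709 + 0.203636] / 0.461050 = 1.560234
d₂ = d₁ − σ√T = 1.560234 − 0.461050 = 1.099184
N(d₁) = 0.940648,  N(d₂) = 0.864156,  e^(−rT) = 0.907236
E₀ = V₀·N(d₁) − D·e^(−rT)·N(d₂)
   = 569.4338·0.940648 − 339.9958·0.907236·0.864156 = 269.082146
B₀ = V₀ − E₀ = 569.4338 − 269.082146 = 300.351654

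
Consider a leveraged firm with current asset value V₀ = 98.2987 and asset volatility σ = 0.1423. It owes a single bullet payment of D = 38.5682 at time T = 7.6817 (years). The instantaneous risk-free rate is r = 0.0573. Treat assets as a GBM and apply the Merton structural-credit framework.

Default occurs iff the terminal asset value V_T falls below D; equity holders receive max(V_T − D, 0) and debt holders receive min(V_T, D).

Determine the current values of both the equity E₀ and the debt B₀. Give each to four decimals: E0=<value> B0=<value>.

d₁ = [ln(V₀/D) + (r + σ²/2)T] / (σ√T)
   = [ln(98.2987/38.5682) + (0.0573 + 0.5·0.1423²)·7.6817] / (0.1423·√7.6817)
   = [0.935583 + 0.517936] / 0.394397 = 3.685420
d₂ = d₁ − σ√T = 3.685420 − 0.394397 = 3.291023
N(d₁) = 0.999886,  N(d₂) = 0.999501,  e^(−rT) = 0.643932
E₀ = V₀·N(d₁) − D·e^(−rT)·N(d₂)
   = 98.2987·0.999886 − 38.5682·0.643932·0.999501 = 73.464557
B₀ = V₀ − E₀ = 98.2987 − 73.464557 = 24.834143

E0=73.4646 B0=24.8341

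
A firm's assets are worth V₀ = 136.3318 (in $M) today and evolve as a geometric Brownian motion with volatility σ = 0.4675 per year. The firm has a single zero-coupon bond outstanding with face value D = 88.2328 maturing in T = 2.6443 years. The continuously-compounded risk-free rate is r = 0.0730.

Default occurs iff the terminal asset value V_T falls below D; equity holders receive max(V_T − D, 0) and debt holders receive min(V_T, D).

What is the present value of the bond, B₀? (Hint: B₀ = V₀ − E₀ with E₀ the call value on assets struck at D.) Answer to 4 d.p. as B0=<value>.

B0=64.4222

d₁ = [ln(V₀/D) + (r + σ²/2)T] / (σ√T)
   = [ln(136.3318/88.2328) + (0.0730 + 0.5·0.4675²)·2.6443] / (0.4675·√2.6443)
   = [0.435113 + 0.481998] / 0.760216 = 1.206382
d₂ = d₁ − σ√T = 1.206382 − 0.760216 = 0.446166
N(d₁) = 0.886165,  N(d₂) = 0.672261,  e^(−rT) = 0.824454
E₀ = V₀·N(d₁) − D·e^(−rT)·N(d₂)
   = 136.3318·0.886165 − 88.2328·0.824454·0.672261 = 71.909550
B₀ = V₀ − E₀ = 136.3318 − 71.909550 = 64.422250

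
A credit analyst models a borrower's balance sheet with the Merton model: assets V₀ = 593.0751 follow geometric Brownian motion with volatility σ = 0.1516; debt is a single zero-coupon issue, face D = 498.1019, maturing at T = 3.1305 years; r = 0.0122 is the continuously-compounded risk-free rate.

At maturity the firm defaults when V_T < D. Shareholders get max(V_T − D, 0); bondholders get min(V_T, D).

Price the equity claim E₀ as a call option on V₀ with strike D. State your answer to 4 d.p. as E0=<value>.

E0=130.9523

d₁ = [ln(V₀/D) + (r + σ²/2)T] / (σ√T)
   = [ln(593.0751/498.1019) + (0.0122 + 0.5·0.1516²)·3.1305] / (0.1516·√3.1305)
   = [0.174516 + 0.074166] / 0.268229 = 0.927125
d₂ = d₁ − σ√T = 0.927125 − 0.268229 = 0.658895
N(d₁) = 0.823069,  N(d₂) = 0.745019,  e^(−rT) = 0.962528
E₀ = V₀·N(d₁) − D·e^(−rT)·N(d₂)
   = 593.0751·0.823069 − 498.1019·0.962528·0.745019 = 130.952300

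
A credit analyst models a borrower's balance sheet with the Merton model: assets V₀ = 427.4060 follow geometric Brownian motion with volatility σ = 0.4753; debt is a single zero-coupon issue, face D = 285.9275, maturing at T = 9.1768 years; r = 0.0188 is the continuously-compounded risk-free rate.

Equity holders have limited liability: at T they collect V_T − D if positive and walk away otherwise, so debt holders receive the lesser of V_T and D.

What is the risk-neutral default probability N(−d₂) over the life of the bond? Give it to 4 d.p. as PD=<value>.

PD=0.6259

d₁ = [ln(V₀/D) + (r + σ²/2)T] / (σ√T)
   = [ln(427.4060/285.9275) + (0.0188 + 0.5·0.4753²)·9.1768] / (0.4753·√9.1768)
   = [0.401996 + 1.209090] / 1.439837 = 1.118936
d₂ = d₁ − σ√T = 1.118936 − 1.439837 = -0.320901
risk-neutral PD = N(−d₂) = N(0.320901) = 0.625857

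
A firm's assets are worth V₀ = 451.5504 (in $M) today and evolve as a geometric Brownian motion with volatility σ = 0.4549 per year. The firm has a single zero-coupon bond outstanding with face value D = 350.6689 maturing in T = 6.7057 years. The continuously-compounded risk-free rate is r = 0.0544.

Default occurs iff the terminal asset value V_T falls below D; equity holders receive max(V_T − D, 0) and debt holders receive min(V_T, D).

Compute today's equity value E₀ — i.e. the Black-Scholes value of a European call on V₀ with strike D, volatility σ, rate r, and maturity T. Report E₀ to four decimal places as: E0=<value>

d₁ = [ln(V₀/D) + (r + σ²/2)T] / (σ√T)
   = [ln(451.5504/350.6689) + (0.0544 + 0.5·0.4549²)·6.7057] / (0.4549·√6.7057)
   = [0.252845 + 1.058609] / 1.177980 = 1.113307
d₂ = d₁ − σ√T = 1.113307 − 1.177980 = -0.064673
N(d₁) = 0.867212,  N(d₂) = 0.474217,  e^(−rT) = 0.694342
E₀ = V₀·N(d₁) − D·e^(−rT)·N(d₂)
   = 451.5504·0.867212 − 350.6689·0.694342·0.474217 = 276.125381

E0=276.1254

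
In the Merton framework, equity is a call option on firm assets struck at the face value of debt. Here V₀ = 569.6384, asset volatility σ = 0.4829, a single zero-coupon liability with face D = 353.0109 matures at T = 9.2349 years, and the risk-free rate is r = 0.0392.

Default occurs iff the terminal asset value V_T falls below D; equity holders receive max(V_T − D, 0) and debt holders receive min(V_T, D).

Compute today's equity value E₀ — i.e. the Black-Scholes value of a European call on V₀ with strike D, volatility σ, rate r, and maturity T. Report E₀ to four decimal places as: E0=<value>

d₁ = [ln(V₀/D) + (r + σ²/2)T] / (σ√T)
   = [ln(569.6384/353.0109) + (0.0392 + 0.5·0.4829²)·9.2349] / (0.4829·√9.2349)
   = [0.478503 + 1.438762] / 1.467484 = 1.306498
d₂ = d₁ − σ√T = 1.306498 − 1.467484 = -0.160985
N(d₁) = 0.904308,  N(d₂) = 0.436052,  e^(−rT) = 0.696277
E₀ = V₀·N(d₁) − D·e^(−rT)·N(d₂)
   = 569.6384·0.904308 − 353.0109·0.696277·0.436052 = 407.950047

E0=407.9500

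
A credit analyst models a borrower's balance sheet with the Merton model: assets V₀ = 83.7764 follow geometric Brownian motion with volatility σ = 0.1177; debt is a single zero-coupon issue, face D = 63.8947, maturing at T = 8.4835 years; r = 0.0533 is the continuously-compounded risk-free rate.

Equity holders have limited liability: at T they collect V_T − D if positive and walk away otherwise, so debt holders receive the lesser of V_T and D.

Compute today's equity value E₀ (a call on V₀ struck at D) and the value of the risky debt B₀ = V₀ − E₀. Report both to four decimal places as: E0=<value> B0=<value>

d₁ = [ln(V₀/D) + (r + σ²/2)T] / (σ√T)
   = [ln(83.7764/63.8947) + (0.0533 + 0.5·0.1177²)·8.4835] / (0.1177·√8.4835)
   = [0.270915 + 0.510933] / 0.342818 = 2.280647
d₂ = d₁ − σ√T = 2.280647 − 0.342818 = 1.937829
N(d₁) = 0.988715,  N(d₂) = 0.973678,  e^(−rT) = 0.636246
E₀ = V₀·N(d₁) − D·e^(−rT)·N(d₂)
   = 83.7764·0.988715 − 63.8947·0.636246·0.973678 = 43.248350
B₀ = V₀ − E₀ = 83.7764 − 43.248350 = 40.528050

E0=43.2483 B0=40.5281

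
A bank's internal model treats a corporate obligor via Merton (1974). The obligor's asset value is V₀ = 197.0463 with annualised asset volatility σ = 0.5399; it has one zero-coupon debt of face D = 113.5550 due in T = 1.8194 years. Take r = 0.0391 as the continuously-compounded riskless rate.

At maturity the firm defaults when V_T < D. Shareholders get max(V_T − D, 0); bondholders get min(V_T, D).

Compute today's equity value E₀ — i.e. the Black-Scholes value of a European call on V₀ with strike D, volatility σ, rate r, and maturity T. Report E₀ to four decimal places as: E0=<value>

d₁ = [ln(V₀/D) + (r + σ²/2)T] / (σ√T)
   = [ln(197.0463/113.5550) + (0.0391 + 0.5·0.5399²)·1.8194] / (0.5399·√1.8194)
   = [0.551151 + 0.336309] / 0.728245 = 1.218629
d₂ = d₁ − σ√T = 1.218629 − 0.728245 = 0.490384
N(d₁) = 0.888507,  N(d₂) = 0.688069,  e^(−rT) = 0.931333
E₀ = V₀·N(d₁) − D·e^(−rT)·N(d₂)
   = 197.0463·0.888507 − 113.5550·0.931333·0.688069 = 102.308658

E0=102.3087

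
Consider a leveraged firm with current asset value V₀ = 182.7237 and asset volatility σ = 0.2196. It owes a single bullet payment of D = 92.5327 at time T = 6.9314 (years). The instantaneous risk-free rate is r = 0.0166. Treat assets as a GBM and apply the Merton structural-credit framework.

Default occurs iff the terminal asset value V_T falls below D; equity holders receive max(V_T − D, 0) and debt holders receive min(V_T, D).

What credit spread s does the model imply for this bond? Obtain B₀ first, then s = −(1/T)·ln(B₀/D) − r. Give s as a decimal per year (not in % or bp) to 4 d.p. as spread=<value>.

spread=0.0047

d₁ = [ln(V₀/D) + (r + σ²/2)T] / (σ√T)
   = [ln(182.7237/92.5327) + (0.0166 + 0.5·0.2196²)·6.9314] / (0.2196·√6.9314)
   = [0.680413 + 0.282192] / 0.578153 = 1.664965
d₂ = d₁ − σ√T = 1.664965 − 0.578153 = 1.086812
N(d₁) = 0.952040,  N(d₂) = 0.861440,  e^(−rT) = 0.891312
E₀ = V₀·N(d₁) − D·e^(−rT)·N(d₂)
   = 182.7237·0.952040 − 92.5327·0.891312·0.861440 = 102.912627
B₀ = V₀ − E₀ = 182.7237 − 102.912627 = 79.811073
spread = −(1/T)·ln(B₀/D) − r = −(1/6.9314)·ln(79.811073/92.5327) − 0.0166 = 0.00473766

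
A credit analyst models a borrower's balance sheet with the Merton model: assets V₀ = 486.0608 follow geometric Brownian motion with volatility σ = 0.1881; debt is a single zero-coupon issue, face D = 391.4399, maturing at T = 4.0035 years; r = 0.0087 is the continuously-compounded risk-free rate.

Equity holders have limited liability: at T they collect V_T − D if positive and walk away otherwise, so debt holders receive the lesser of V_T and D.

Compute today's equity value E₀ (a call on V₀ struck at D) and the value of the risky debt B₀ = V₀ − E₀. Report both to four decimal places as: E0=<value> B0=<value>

E0=132.1166 B0=353.9442

d₁ = [ln(V₀/D) + (r + σ²/2)T] / (σ√T)
   = [ln(486.0608/391.4399) + (0.0087 + 0.5·0.1881²)·4.0035] / (0.1881·√4.0035)
   = [0.216502 + 0.105656] / 0.376365 = 0.855971
d₂ = d₁ − σ√T = 0.855971 − 0.376365 = 0.479607
N(d₁) = 0.803993,  N(d₂) = 0.684247,  e^(−rT) = 0.965769
E₀ = V₀·N(d₁) − D·e^(−rT)·N(d₂)
   = 486.0608·0.803993 − 391.4399·0.965769·0.684247 = 132.116631
B₀ = V₀ − E₀ = 486.0608 − 132.116631 = 353.944169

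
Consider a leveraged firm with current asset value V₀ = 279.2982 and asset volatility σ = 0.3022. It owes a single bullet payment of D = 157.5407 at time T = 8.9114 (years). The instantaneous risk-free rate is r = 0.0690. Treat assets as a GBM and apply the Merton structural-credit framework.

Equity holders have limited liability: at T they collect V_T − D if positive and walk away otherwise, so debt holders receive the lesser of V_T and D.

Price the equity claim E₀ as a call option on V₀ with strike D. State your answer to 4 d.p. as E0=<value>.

E0=199.8182

d₁ = [ln(V₀/D) + (r + σ²/2)T] / (σ√T)
   = [ln(279.2982/157.5407) + (0.0690 + 0.5·0.3022²)·8.9114] / (0.3022·√8.9114)
   = [0.572596 + 1.021803] / 0.902126 = 1.767378
d₂ = d₁ − σ√T = 1.767378 − 0.902126 = 0.865252
N(d₁) = 0.961418,  N(d₂) = 0.806550,  e^(−rT) = 0.540702
E₀ = V₀·N(d₁) − D·e^(−rT)·N(d₂)
   = 279.2982·0.961418 − 157.5407·0.540702·0.806550 = 199.818187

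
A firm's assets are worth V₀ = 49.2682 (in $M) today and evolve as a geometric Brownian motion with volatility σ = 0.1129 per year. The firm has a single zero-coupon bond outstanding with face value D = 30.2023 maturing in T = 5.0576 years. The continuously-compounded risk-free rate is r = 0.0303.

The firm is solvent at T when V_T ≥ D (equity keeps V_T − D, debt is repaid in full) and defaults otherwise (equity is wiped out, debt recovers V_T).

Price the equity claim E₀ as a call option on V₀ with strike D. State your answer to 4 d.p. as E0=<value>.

d₁ = [ln(V₀/D) + (r + σ²/2)T] / (σ√T)
   = [ln(49.2682/30.2023) + (0.0303 + 0.5·0.1129²)·5.0576] / (0.1129·√5.0576)
   = [0.489361 + 0.185478] / 0.253902 = 2.657872
d₂ = d₁ − σ√T = 2.657872 − 0.253902 = 2.403970
N(d₁) = 0.996068,  N(d₂) = 0.991891,  e^(−rT) = 0.857919
E₀ = V₀·N(d₁) − D·e^(−rT)·N(d₂)
   = 49.2682·0.996068 − 30.2023·0.857919·0.991891 = 23.373468

E0=23.3735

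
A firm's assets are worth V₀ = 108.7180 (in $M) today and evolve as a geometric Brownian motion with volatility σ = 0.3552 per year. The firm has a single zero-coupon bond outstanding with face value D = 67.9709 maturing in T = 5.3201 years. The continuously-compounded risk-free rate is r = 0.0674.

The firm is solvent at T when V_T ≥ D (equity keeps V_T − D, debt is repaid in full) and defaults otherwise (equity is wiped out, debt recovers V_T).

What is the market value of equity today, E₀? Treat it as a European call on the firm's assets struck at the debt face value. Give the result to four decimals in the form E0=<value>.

d₁ = [ln(V₀/D) + (r + σ²/2)T] / (σ√T)
   = [ln(108.7180/67.9709) + (0.0674 + 0.5·0.3552²)·5.3201] / (0.3552·√5.3201)
   = [0.469678 + 0.694185] / 0.819281 = 1.420591
d₂ = d₁ − σ√T = 1.420591 − 0.819281 = 0.601310
N(d₁) = 0.922282,  N(d₂) = 0.726183,  e^(−rT) = 0.698671
E₀ = V₀·N(d₁) − D·e^(−rT)·N(d₂)
   = 108.7180·0.922282 − 67.9709·0.698671·0.726183 = 65.782719

E0=65.7827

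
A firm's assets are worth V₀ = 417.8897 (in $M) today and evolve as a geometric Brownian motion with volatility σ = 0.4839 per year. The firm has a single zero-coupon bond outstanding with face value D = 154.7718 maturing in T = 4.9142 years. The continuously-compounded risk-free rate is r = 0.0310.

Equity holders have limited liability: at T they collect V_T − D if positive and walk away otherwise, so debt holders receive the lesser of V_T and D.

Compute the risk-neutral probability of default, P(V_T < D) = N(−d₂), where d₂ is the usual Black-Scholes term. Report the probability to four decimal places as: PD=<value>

PD=0.2975

d₁ = [ln(V₀/D) + (r + σ²/2)T] / (σ√T)
   = [ln(417.8897/154.7718) + (0.0310 + 0.5·0.4839²)·4.9142] / (0.4839·√4.9142)
   = [0.993266 + 0.727693] / 1.072709 = 1.604310
d₂ = d₁ − σ√T = 1.604310 − 1.072709 = 0.531601
risk-neutral PD = N(−d₂) = N(-0.531601) = 0.297501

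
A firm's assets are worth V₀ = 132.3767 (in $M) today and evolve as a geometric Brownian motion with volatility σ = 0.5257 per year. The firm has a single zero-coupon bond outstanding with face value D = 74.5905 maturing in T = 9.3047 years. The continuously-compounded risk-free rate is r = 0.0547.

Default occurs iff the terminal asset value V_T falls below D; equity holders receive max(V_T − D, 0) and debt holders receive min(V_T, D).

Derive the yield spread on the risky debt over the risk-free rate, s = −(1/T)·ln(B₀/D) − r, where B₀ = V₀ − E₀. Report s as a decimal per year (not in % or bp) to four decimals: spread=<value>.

d₁ = [ln(V₀/D) + (r + σ²/2)T] / (σ√T)
   = [ln(132.3767/74.5905) + (0.0547 + 0.5·0.5257²)·9.3047] / (0.5257·√9.3047)
   = [0.573638 + 1.794693] / 1.603575 = 1.476907
d₂ = d₁ − σ√T = 1.476907 − 1.603575 = -0.126667
N(d₁) = 0.930150,  N(d₂) = 0.449602,  e^(−rT) = 0.601116
E₀ = V₀·N(d₁) − D·e^(−rT)·N(d₂)
   = 132.3767·0.930150 − 74.5905·0.601116·0.449602 = 102.971107
B₀ = V₀ − E₀ = 132.3767 − 102.971107 = 29.405593
spread = −(1/T)·ln(B₀/D) − r = −(1/9.3047)·ln(29.405593/74.5905) − 0.0547 = 0.04533850

spread=0.0453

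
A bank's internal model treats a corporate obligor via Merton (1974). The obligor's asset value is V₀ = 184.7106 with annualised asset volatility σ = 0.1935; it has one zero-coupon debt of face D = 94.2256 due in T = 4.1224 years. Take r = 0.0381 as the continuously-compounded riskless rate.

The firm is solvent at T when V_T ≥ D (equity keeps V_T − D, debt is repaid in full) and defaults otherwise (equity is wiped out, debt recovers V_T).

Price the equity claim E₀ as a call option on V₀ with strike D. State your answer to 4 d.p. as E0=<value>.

E0=104.4751

d₁ = [ln(V₀/D) + (r + σ²/2)T] / (σ√T)
   = [ln(184.7106/94.2256) + (0.0381 + 0.5·0.1935²)·4.1224] / (0.1935·√4.1224)
   = [0.673098 + 0.234239] / 0.392876 = 2.309473
d₂ = d₁ − σ√T = 2.309473 − 0.392876 = 1.916597
N(d₁) = 0.989541,  N(d₂) = 0.972355,  e^(−rT) = 0.854650
E₀ = V₀·N(d₁) − D·e^(−rT)·N(d₂)
   = 184.7106·0.989541 − 94.2256·0.854650·0.972355 = 104.475095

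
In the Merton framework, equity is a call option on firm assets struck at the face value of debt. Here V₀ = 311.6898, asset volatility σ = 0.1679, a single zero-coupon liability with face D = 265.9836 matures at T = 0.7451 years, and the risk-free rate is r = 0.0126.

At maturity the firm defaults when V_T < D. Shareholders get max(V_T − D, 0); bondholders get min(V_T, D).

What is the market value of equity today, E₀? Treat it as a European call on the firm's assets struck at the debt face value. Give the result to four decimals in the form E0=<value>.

E0=50.7206

d₁ = [ln(V₀/D) + (r + σ²/2)T] / (σ√T)
   = [ln(311.6898/265.9836) + (0.0126 + 0.5·0.1679²)·0.7451] / (0.1679·√0.7451)
   = [0.158574 + 0.019891] / 0.144930 = 1.231384
d₂ = d₁ − σ√T = 1.231384 − 0.144930 = 1.086454
N(d₁) = 0.890910,  N(d₂) = 0.861361,  e^(−rT) = 0.990656
E₀ = V₀·N(d₁) − D·e^(−rT)·N(d₂)
   = 311.6898·0.890910 − 265.9836·0.990656·0.861361 = 50.720650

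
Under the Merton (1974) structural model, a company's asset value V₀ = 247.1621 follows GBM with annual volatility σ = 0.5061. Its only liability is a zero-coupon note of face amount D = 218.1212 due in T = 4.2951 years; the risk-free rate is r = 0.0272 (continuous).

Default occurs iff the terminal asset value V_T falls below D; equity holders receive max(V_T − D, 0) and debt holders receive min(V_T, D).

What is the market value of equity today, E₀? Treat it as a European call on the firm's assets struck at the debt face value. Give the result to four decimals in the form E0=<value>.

E0=116.9136

d₁ = [ln(V₀/D) + (r + σ²/2)T] / (σ√T)
   = [ln(247.1621/218.1212) + (0.0272 + 0.5·0.5061²)·4.2951] / (0.5061·√4.2951)
   = [0.124994 + 0.666894] / 1.048873 = 0.754989
d₂ = d₁ − σ√T = 0.754989 − 1.048873 = -0.293884
N(d₁) = 0.774872,  N(d₂) = 0.384423,  e^(−rT) = 0.889739
E₀ = V₀·N(d₁) − D·e^(−rT)·N(d₂)
   = 247.1621·0.774872 − 218.1212·0.889739·0.384423 = 116.913640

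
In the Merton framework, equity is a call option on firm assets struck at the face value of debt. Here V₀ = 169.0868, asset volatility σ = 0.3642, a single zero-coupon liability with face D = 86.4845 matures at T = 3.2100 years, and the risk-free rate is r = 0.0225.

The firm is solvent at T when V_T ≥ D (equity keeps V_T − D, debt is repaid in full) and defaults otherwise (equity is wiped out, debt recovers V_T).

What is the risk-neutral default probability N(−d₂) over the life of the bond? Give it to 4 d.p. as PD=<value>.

d₁ = [ln(V₀/D) + (r + σ²/2)T] / (σ√T)
   = [ln(169.0868/86.4845) + (0.0225 + 0.5·0.3642²)·3.2100] / (0.3642·√3.2100)
   = [0.670447 + 0.285115] / 0.652518 = 1.464422
d₂ = d₁ − σ√T = 1.464422 − 0.652518 = 0.811904
risk-neutral PD = N(−d₂) = N(-0.811904) = 0.208423

PD=0.2084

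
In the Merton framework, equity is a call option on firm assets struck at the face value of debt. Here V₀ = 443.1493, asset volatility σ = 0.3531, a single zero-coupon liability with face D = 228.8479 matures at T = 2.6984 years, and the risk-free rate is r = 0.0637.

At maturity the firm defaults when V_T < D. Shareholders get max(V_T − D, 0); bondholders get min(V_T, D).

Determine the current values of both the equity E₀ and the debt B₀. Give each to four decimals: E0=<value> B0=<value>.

d₁ = [ln(V₀/D) + (r + σ²/2)T] / (σ√T)
   = [ln(443.1493/228.8479) + (0.0637 + 0.5·0.3531²)·2.6984] / (0.3531·√2.6984)
   = [0.660849 + 0.340106] / 0.580031 = 1.725693
d₂ = d₁ − σ√T = 1.725693 − 0.580031 = 1.145663
N(d₁) = 0.957799,  N(d₂) = 0.874033,  e^(−rT) = 0.842073
E₀ = V₀·N(d₁) − D·e^(−rT)·N(d₂)
   = 443.1493·0.957799 − 228.8479·0.842073·0.874033 = 256.015850
B₀ = V₀ − E₀ = 443.1493 − 256.015850 = 187.133450

E0=256.0158 B0=187.1335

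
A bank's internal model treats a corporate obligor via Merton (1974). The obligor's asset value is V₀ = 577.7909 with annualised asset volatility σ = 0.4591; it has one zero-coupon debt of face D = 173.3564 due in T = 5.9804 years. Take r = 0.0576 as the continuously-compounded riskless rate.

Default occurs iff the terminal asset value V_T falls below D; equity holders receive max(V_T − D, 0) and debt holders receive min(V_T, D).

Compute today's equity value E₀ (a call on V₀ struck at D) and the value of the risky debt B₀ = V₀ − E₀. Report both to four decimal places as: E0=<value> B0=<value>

E0=465.2328 B0=112.5581

d₁ = [ln(V₀/D) + (r + σ²/2)T] / (σ√T)
   = [ln(577.7909/173.3564) + (0.0576 + 0.5·0.4591²)·5.9804] / (0.4591·√5.9804)
   = [1.203862 + 0.974724] / 1.122722 = 1.940450
d₂ = d₁ − σ√T = 1.940450 − 1.122722 = 0.817727
N(d₁) = 0.973837,  N(d₂) = 0.793243,  e^(−rT) = 0.708595
E₀ = V₀·N(d₁) − D·e^(−rT)·N(d₂)
   = 577.7909·0.973837 − 173.3564·0.708595·0.793243 = 465.232797
B₀ = V₀ − E₀ = 577.7909 − 465.232797 = 112.558103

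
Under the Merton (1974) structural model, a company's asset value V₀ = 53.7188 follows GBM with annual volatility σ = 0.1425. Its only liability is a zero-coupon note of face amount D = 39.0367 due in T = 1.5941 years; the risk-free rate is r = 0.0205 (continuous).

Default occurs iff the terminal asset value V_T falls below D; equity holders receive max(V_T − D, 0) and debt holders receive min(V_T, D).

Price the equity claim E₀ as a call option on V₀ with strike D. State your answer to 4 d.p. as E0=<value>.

E0=16.0143

d₁ = [ln(V₀/D) + (r + σ²/2)T] / (σ√T)
   = [ln(53.7188/39.0367) + (0.0205 + 0.5·0.1425²)·1.5941] / (0.1425·√1.5941)
   = [0.319261 + 0.048864] / 0.179917 = 2.046080
d₂ = d₁ − σ√T = 2.046080 − 0.179917 = 1.866163
N(d₁) = 0.979626,  N(d₂) = 0.968991,  e^(−rT) = 0.967849
E₀ = V₀·N(d₁) − D·e^(−rT)·N(d₂)
   = 53.7188·0.979626 − 39.0367·0.967849·0.968991 = 16.014265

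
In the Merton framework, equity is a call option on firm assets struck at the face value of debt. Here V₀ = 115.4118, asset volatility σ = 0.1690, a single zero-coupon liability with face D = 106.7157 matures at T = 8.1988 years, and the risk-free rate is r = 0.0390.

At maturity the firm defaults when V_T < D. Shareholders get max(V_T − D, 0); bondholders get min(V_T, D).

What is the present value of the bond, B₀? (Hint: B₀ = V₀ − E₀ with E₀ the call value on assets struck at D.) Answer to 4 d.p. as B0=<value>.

B0=72.3164

d₁ = [ln(V₀/D) + (r + σ²/2)T] / (σ√T)
   = [ln(115.4118/106.7157) + (0.0390 + 0.5·0.1690²)·8.1988] / (0.1690·√8.1988)
   = [0.078338 + 0.436836] / 0.483907 = 1.064615
d₂ = d₁ − σ√T = 1.064615 − 0.483907 = 0.580708
N(d₁) = 0.856475,  N(d₂) = 0.719281,  e^(−rT) = 0.726328
E₀ = V₀·N(d₁) − D·e^(−rT)·N(d₂)
   = 115.4118·0.856475 − 106.7157·0.726328·0.719281 = 43.095357
B₀ = V₀ − E₀ = 115.4118 − 43.095357 = 72.316443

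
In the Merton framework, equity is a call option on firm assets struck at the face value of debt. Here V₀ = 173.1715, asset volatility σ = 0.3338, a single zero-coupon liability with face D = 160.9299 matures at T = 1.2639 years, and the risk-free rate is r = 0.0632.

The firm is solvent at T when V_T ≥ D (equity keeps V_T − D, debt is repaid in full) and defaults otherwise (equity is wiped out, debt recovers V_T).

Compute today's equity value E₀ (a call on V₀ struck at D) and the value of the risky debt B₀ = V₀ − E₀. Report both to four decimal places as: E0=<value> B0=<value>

E0=38.1822 B0=134.9893

d₁ = [ln(V₀/D) + (r + σ²/2)T] / (σ√T)
   = [ln(173.1715/160.9299) + (0.0632 + 0.5·0.3338²)·1.2639] / (0.3338·√1.2639)
   = [0.073314 + 0.150292] / 0.375269 = 0.595854
d₂ = d₁ − σ√T = 0.595854 − 0.375269 = 0.220585
N(d₁) = 0.724364,  N(d₂) = 0.587292,  e^(−rT) = 0.923229
E₀ = V₀·N(d₁) − D·e^(−rT)·N(d₂)
   = 173.1715·0.724364 − 160.9299·0.923229·0.587292 = 38.182150
B₀ = V₀ − E₀ = 173.1715 − 38.182150 = 134.989350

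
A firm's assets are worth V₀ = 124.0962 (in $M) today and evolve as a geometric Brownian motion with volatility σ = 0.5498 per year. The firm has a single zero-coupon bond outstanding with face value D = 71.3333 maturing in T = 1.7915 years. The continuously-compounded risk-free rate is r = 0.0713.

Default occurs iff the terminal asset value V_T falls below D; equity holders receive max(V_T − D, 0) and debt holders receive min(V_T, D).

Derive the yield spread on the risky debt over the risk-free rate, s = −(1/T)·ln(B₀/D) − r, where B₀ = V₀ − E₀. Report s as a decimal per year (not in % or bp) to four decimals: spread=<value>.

spread=0.0557

d₁ = [ln(V₀/D) + (r + σ²/2)T] / (σ√T)
   = [ln(124.0962/71.3333) + (0.0713 + 0.5·0.5498²)·1.7915] / (0.5498·√1.7915)
   = [0.553694 + 0.398501] / 0.735890 = 1.293936
d₂ = d₁ − σ√T = 1.293936 − 0.735890 = 0.558046
N(d₁) = 0.902156,  N(d₂) = 0.711593,  e^(−rT) = 0.880087
E₀ = V₀·N(d₁) − D·e^(−rT)·N(d₂)
   = 124.0962·0.902156 − 71.3333·0.880087·0.711593 = 67.280652
B₀ = V₀ − E₀ = 124.0962 − 67.280652 = 56.815548
spread = −(1/T)·ln(B₀/D) − r = −(1/1.7915)·ln(56.815548/71.3333) − 0.0713 = 0.05571828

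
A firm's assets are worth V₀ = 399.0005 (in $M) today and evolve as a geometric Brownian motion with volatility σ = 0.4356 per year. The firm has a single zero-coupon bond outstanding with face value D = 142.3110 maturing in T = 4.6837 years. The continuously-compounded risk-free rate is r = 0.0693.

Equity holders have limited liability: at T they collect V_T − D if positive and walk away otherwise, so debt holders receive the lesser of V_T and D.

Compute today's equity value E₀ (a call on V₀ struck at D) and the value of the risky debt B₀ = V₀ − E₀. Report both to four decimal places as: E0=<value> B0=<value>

d₁ = [ln(V₀/D) + (r + σ²/2)T] / (σ√T)
   = [ln(399.0005/142.3110) + (0.0693 + 0.5·0.4356²)·4.6837] / (0.4356·√4.6837)
   = [1.030948 + 0.768940] / 0.942719 = 1.909251
d₂ = d₁ − σ√T = 1.909251 − 0.942719 = 0.966532
N(d₁) = 0.971885,  N(d₂) = 0.833111,  e^(−rT) = 0.722831
E₀ = V₀·N(d₁) − D·e^(−rT)·N(d₂)
   = 399.0005·0.971885 − 142.3110·0.722831·0.833111 = 302.083252
B₀ = V₀ − E₀ = 399.0005 − 302.083252 = 96.917248

E0=302.0833 B0=96.9172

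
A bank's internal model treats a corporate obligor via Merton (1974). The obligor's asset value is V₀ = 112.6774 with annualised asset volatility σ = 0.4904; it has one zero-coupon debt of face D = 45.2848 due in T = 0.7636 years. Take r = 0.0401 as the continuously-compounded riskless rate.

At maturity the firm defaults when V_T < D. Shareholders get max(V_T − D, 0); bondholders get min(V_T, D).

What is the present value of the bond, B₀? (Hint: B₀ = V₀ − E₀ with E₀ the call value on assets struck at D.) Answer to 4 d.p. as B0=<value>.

B0=43.7740

d₁ = [ln(V₀/D) + (r + σ²/2)T] / (σ√T)
   = [ln(112.6774/45.2848) + (0.0401 + 0.5·0.4904²)·0.7636] / (0.4904·√0.7636)
   = [0.911557 + 0.122440] / 0.428532 = 2.412882
d₂ = d₁ − σ√T = 2.412882 − 0.428532 = 1.984350
N(d₁) = 0.992087,  N(d₂) = 0.976392,  e^(−rT) = 0.969844
E₀ = V₀·N(d₁) − D·e^(−rT)·N(d₂)
   = 112.6774·0.992087 − 45.2848·0.969844·0.976392 = 68.903416
B₀ = V₀ − E₀ = 112.6774 − 68.903416 = 43.773984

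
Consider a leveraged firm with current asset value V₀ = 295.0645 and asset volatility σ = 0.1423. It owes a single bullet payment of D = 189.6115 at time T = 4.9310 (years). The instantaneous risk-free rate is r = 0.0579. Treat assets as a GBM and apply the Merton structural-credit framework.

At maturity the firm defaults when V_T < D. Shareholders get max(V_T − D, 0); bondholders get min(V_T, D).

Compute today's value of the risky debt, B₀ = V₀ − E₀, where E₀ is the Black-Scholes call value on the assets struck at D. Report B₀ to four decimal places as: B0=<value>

d₁ = [ln(V₀/D) + (r + σ²/2)T] / (σ√T)
   = [ln(295.0645/189.6115) + (0.0579 + 0.5·0.1423²)·4.9310] / (0.1423·√4.9310)
   = [0.442217 + 0.335430] / 0.315989 = 2.460989
d₂ = d₁ − σ√T = 2.460989 − 0.315989 = 2.145000
N(d₁) = 0.993072,  N(d₂) = 0.984024,  e^(−rT) = 0.751635
E₀ = V₀·N(d₁) − D·e^(−rT)·N(d₂)
   = 295.0645·0.993072 − 189.6115·0.751635·0.984024 = 152.778737
B₀ = V₀ − E₀ = 295.0645 − 152.778737 = 142.285763

B0=142.2858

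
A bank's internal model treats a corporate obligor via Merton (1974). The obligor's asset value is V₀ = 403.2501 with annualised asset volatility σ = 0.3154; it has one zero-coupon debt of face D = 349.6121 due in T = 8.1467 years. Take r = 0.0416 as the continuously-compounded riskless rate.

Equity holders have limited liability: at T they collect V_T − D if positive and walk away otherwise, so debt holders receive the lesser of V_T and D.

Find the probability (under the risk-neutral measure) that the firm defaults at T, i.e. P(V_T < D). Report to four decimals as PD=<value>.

PD=0.4662

d₁ = [ln(V₀/D) + (r + σ²/2)T] / (σ√T)
   = [ln(403.2501/349.6121) + (0.0416 + 0.5·0.3154²)·8.1467] / (0.3154·√8.1467)
   = [0.142733 + 0.744108] / 0.900228 = 0.985129
d₂ = d₁ − σ√T = 0.985129 − 0.900228 = 0.084901
risk-neutral PD = N(−d₂) = N(-0.084901) = 0.466170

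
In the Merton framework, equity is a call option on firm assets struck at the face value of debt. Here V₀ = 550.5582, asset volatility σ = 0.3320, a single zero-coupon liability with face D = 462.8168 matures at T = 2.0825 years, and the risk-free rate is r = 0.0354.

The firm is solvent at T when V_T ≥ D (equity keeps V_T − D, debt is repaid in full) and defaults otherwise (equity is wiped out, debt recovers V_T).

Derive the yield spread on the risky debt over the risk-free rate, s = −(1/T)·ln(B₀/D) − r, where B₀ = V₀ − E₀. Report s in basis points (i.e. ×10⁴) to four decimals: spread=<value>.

spread=522.0833

d₁ = [ln(V₀/D) + (r + σ²/2)T] / (σ√T)
   = [ln(550.5582/462.8168) + (0.0354 + 0.5·0.3320²)·2.0825] / (0.3320·√2.0825)
   = [0.173601 + 0.188491] / 0.479105 = 0.755769
d₂ = d₁ − σ√T = 0.755769 − 0.479105 = 0.276664
N(d₁) = 0.775106,  N(d₂) = 0.608981,  e^(−rT) = 0.928931
E₀ = V₀·N(d₁) − D·e^(−rT)·N(d₂)
   = 550.5582·0.775106 − 462.8168·0.928931·0.608981 = 164.924888
B₀ = V₀ − E₀ = 550.5582 − 164.924888 = 385.633312
spread = −(1/T)·ln(B₀/D) − r = −(1/2.0825)·ln(385.633312/462.8168) − 0.0354 = 0.05220833
in basis points: 0.05220833 × 10⁴ = 522.0833 bp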